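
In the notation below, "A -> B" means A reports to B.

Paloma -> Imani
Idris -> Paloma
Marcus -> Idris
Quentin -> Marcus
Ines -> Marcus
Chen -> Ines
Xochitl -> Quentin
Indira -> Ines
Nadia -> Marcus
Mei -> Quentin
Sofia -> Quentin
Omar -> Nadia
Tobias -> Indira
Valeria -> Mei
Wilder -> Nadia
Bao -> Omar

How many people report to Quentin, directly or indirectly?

Quentin directly manages Xochitl, Mei, Sofia. Xochitl has no reports. Under Mei: Valeria (1). Sofia has no reports. So Quentin's organization is 3 direct reports plus everyone under them: 1 + 2 + 1 = 4.

4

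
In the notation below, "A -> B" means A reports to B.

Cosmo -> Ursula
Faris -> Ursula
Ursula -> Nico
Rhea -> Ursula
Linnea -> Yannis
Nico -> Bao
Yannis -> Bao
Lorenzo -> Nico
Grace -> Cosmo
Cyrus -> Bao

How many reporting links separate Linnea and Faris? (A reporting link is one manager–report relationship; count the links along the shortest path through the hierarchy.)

Linnea is 2 levels below Bao, and Faris is 3 levels below Bao (their lowest common manager). The shortest path runs up from Linnea to Bao and back down to Faris: 2 + 3 = 5 links.

5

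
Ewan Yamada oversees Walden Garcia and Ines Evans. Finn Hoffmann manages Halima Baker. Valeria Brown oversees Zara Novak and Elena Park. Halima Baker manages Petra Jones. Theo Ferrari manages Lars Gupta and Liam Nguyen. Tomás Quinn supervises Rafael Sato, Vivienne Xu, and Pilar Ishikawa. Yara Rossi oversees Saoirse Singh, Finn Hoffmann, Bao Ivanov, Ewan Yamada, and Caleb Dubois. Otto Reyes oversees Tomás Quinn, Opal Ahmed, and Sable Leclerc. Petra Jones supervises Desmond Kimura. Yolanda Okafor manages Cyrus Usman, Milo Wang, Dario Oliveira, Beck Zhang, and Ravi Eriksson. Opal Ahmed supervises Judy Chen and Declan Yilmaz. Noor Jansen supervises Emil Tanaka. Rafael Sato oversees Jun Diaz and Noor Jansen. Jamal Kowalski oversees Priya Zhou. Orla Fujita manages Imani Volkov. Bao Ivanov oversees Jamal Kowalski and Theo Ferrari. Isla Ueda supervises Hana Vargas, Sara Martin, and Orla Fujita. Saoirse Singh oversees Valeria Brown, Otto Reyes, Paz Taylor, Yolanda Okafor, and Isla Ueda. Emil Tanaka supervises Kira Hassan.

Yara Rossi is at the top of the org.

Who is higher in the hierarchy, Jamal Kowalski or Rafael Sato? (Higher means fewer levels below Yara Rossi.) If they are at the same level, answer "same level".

Jamal Kowalski

Jamal Kowalski is 2 levels below Yara Rossi; Rafael Sato is 4. Jamal Kowalski is higher.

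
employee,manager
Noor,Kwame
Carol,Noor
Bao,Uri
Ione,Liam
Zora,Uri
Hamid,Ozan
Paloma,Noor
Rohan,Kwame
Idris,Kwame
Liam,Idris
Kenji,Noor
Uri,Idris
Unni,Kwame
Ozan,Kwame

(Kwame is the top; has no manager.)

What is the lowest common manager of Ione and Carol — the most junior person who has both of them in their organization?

Ione's chain of managers is Liam, Idris, Kwame. Carol's chain of managers is Noor, Kwame. The first manager that appears in both chains is Kwame.

Kwame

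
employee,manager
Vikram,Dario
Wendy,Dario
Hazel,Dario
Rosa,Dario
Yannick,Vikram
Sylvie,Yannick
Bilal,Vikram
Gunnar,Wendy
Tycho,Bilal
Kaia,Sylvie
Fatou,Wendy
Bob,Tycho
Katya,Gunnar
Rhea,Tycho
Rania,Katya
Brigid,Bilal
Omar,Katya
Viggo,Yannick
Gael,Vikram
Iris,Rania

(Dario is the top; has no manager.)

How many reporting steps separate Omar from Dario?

Chain from Omar up to Dario: Omar → Katya → Gunnar → Wendy → Dario. That is 4 steps up, so Omar is 4 levels below Dario.

4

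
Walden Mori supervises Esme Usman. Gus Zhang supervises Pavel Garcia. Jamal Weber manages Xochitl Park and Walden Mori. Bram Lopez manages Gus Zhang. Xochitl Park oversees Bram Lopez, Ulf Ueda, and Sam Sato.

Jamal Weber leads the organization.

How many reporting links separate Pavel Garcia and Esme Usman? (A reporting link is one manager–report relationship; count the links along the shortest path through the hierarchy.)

Pavel Garcia is 4 levels below Jamal Weber, and Esme Usman is 2 levels below Jamal Weber (their lowest common manager). The shortest path runs up from Pavel Garcia to Jamal Weber and back down to Esme Usman: 4 + 2 = 6 links.

6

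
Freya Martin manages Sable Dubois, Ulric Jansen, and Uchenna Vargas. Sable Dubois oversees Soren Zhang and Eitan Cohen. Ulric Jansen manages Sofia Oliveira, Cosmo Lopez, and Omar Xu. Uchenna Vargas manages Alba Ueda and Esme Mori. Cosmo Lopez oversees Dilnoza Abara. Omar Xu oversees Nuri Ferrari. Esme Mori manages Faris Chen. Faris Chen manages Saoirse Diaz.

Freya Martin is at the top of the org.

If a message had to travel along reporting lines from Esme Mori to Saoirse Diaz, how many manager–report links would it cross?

Saoirse Diaz is in Esme Mori's organization: the chain from Saoirse Diaz up to Esme Mori is Saoirse Diaz → Faris Chen → Esme Mori, which is 2 links.

2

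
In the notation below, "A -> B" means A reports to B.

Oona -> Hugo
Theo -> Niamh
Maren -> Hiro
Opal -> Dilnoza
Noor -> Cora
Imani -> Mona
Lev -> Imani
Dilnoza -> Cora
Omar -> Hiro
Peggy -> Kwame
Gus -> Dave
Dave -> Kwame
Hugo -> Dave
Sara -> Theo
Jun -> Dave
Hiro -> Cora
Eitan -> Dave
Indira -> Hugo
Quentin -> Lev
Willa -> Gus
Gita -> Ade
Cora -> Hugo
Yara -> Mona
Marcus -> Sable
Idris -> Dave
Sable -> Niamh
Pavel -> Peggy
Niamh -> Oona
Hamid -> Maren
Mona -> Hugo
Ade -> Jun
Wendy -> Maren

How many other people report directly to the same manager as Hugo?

Hugo reports to Dave. Dave's other direct reports are Eitan, Jun, Idris, Gus — 4 peers.

4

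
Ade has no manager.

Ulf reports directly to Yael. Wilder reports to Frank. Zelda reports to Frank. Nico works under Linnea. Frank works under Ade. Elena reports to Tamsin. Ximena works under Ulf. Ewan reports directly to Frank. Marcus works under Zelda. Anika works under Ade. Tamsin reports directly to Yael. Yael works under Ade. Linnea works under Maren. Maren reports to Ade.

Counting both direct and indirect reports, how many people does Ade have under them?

14

Ade directly manages Maren, Frank, Yael, Anika. Under Maren: Linnea, Nico (2). Under Frank: Ewan, Wilder, Zelda, Marcus (4). Under Yael: Ulf, Ximena, Tamsin, Elena (4). Anika has no reports. So Ade's organization is 4 direct reports plus everyone under them: 3 + 5 + 5 + 1 = 14.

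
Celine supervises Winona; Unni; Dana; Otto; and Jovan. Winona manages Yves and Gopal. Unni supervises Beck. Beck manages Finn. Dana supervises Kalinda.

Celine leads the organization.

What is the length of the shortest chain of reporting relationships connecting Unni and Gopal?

3

Unni is 1 level below Celine, and Gopal is 2 levels below Celine (their lowest common manager). The shortest path runs up from Unni to Celine and back down to Gopal: 1 + 2 = 3 links.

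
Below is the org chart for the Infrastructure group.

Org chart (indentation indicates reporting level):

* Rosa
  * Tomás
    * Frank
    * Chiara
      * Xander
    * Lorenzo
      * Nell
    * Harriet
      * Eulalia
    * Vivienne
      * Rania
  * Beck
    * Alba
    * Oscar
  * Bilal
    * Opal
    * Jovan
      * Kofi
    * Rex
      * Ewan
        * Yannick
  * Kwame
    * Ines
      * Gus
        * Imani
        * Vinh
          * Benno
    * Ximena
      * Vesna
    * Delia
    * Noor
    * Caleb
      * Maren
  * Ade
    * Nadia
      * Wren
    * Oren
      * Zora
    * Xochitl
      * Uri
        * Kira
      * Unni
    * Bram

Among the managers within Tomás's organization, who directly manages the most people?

Direct-report counts within Tomás's organization: Tomás has 5; Vivienne has 1; Harriet has 1; Lorenzo has 1; Chiara has 1. The largest is 5, held by Tomás.

Tomás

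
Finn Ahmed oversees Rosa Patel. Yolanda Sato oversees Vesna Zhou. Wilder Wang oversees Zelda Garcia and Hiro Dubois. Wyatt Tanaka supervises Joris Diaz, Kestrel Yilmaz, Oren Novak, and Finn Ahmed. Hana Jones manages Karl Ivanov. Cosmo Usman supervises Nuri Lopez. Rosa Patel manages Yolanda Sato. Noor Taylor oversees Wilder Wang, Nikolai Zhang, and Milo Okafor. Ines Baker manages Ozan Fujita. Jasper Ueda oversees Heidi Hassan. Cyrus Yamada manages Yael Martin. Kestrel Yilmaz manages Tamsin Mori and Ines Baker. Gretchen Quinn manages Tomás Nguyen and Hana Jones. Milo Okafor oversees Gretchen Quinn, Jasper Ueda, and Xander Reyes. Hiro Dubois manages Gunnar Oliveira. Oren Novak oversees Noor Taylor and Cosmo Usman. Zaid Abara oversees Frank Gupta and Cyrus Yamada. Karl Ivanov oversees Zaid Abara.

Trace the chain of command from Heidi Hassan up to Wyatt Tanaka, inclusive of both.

Heidi Hassan reports to Jasper Ueda. Jasper Ueda reports to Milo Okafor. Milo Okafor reports to Noor Taylor. Noor Taylor reports to Oren Novak. Oren Novak reports to Wyatt Tanaka. Wyatt Tanaka is at the top.

Heidi Hassan -> Jasper Ueda -> Milo Okafor -> Noor Taylor -> Oren Novak -> Wyatt Tanaka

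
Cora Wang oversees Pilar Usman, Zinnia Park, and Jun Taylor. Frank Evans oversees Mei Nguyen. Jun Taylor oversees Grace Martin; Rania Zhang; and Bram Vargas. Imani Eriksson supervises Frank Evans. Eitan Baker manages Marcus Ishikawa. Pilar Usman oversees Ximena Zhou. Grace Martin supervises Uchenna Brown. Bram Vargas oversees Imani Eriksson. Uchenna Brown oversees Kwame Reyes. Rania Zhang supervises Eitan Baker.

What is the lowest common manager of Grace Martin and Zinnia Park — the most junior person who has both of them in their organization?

Cora Wang

Grace Martin's chain of managers is Jun Taylor, Cora Wang. Zinnia Park's chain of managers is Cora Wang. The first manager that appears in both chains is Cora Wang.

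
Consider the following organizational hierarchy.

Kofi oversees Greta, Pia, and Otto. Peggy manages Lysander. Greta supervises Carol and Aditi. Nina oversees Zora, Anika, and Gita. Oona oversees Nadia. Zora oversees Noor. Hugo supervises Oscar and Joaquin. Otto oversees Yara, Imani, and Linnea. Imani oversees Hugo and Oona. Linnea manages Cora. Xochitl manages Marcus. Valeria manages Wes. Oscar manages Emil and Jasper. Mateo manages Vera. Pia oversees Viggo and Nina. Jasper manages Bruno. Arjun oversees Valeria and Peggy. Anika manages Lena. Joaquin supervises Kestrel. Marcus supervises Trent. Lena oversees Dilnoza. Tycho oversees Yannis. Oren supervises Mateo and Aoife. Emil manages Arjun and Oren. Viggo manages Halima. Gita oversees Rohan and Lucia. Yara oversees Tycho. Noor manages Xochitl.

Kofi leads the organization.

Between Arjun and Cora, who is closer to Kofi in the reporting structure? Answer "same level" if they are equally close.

Cora

Arjun is 6 levels below Kofi; Cora is 3. Cora is higher.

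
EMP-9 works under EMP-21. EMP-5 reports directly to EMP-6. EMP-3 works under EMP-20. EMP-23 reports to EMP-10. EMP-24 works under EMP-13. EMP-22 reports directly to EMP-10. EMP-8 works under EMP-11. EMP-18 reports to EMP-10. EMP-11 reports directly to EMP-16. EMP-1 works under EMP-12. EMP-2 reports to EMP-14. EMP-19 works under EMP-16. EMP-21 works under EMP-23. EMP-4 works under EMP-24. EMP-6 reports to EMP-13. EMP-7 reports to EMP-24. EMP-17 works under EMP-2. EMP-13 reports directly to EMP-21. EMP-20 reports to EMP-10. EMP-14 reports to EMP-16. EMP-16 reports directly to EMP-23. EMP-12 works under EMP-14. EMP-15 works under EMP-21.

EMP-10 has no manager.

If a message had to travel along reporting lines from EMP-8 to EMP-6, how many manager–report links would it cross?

6

EMP-8 is 3 levels below EMP-23, and EMP-6 is 3 levels below EMP-23 (their lowest common manager). The shortest path runs up from EMP-8 to EMP-23 and back down to EMP-6: 3 + 3 = 6 links.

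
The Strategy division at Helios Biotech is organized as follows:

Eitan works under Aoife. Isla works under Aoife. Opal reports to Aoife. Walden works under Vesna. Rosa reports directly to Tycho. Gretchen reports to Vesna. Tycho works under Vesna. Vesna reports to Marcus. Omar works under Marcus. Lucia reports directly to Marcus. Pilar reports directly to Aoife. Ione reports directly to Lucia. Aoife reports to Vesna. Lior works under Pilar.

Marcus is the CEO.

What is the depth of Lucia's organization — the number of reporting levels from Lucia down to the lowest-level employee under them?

The longest chain under Lucia runs Lucia → Ione, which is 1 level below Lucia.

1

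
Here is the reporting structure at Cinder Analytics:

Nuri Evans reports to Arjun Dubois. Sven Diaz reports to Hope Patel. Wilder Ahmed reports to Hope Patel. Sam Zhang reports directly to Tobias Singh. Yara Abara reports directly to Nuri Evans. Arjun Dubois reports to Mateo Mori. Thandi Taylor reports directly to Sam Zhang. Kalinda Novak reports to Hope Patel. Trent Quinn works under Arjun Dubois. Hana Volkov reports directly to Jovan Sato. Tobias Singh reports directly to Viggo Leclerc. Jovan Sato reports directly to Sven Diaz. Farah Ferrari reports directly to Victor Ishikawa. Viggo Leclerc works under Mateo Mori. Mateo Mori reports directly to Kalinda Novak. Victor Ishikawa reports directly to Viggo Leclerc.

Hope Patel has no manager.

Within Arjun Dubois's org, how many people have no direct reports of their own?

2

The people in Arjun Dubois's organization with no one reporting to them are Yara Abara, Trent Quinn. That is 2.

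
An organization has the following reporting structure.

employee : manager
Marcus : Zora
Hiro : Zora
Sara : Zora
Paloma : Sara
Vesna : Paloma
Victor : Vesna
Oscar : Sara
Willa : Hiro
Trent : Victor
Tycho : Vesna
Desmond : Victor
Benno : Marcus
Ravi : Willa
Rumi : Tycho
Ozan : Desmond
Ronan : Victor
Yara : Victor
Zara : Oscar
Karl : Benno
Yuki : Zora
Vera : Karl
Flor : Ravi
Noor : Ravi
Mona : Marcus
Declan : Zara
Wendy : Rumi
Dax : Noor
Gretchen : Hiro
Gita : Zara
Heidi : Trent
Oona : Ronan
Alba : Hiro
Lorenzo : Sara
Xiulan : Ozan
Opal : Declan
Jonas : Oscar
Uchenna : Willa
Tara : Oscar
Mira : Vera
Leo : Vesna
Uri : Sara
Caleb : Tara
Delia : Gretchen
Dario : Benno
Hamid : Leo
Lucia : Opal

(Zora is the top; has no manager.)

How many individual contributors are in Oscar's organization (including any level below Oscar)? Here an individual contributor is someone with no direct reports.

4

The people in Oscar's organization with no one reporting to them are Caleb, Jonas, Gita, Lucia. That is 4.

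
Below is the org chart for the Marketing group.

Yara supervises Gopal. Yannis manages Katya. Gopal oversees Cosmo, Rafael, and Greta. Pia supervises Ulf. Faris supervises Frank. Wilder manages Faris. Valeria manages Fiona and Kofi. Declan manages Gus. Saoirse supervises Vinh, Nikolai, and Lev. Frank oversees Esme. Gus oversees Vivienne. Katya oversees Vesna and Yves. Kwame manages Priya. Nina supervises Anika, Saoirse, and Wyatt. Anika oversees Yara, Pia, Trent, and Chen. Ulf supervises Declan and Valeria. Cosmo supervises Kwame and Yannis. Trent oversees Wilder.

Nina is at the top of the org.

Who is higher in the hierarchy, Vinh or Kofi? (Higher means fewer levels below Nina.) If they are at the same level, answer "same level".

Vinh

Vinh is 2 levels below Nina; Kofi is 5. Vinh is higher.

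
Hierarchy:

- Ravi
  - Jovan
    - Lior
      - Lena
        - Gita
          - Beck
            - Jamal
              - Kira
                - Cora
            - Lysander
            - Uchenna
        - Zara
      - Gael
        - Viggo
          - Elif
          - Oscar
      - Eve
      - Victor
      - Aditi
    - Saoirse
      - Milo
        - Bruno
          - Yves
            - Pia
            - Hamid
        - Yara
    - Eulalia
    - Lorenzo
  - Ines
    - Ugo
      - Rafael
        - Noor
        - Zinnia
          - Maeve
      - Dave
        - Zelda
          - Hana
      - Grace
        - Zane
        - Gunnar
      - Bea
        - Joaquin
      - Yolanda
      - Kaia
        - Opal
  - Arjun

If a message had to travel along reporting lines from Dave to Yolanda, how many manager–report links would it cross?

Dave is 1 level below Ugo, and Yolanda is 1 level below Ugo (their lowest common manager). The shortest path runs up from Dave to Ugo and back down to Yolanda: 1 + 1 = 2 links.

2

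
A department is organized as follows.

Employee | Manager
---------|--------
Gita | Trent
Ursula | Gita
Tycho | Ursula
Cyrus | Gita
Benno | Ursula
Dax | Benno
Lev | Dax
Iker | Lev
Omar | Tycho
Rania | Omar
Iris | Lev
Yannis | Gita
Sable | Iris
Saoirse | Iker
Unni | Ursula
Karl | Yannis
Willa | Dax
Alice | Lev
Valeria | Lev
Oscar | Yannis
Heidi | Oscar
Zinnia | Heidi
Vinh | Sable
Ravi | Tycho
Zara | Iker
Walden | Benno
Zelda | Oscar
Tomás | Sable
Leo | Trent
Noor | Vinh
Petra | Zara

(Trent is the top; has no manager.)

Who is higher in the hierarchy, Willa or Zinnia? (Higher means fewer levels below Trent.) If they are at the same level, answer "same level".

Both Willa and Zinnia are 5 levels below Trent.

same level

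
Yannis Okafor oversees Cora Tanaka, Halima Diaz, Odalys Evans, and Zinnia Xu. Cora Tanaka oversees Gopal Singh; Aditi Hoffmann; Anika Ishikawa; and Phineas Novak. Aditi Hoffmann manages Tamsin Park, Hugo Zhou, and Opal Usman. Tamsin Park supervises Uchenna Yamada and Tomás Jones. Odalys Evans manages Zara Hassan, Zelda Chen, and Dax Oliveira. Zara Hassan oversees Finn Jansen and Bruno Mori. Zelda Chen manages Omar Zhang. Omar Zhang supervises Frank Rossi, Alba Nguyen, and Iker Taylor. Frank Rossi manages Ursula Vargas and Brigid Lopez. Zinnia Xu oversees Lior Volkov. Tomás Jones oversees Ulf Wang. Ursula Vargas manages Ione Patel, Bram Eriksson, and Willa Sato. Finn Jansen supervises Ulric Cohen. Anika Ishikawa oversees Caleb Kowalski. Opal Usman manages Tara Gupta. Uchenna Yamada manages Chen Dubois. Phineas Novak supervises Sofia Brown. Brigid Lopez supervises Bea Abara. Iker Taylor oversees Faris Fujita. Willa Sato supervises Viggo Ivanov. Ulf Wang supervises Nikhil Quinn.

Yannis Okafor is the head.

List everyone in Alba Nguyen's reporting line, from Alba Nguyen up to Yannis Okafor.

Alba Nguyen -> Omar Zhang -> Zelda Chen -> Odalys Evans -> Yannis Okafor

Alba Nguyen reports to Omar Zhang. Omar Zhang reports to Zelda Chen. Zelda Chen reports to Odalys Evans. Odalys Evans reports to Yannis Okafor. Yannis Okafor is at the top.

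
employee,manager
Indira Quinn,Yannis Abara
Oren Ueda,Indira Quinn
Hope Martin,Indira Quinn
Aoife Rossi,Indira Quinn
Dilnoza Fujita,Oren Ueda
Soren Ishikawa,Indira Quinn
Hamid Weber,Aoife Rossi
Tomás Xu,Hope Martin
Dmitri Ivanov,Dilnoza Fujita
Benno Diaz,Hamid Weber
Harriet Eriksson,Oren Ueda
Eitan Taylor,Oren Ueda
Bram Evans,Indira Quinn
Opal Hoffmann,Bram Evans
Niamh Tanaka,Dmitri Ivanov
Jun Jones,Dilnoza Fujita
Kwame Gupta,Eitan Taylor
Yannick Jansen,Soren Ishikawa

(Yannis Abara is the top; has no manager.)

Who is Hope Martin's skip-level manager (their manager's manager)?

Hope Martin reports to Indira Quinn, and Indira Quinn reports to Yannis Abara. So Hope Martin's skip-level manager is Yannis Abara.

Yannis Abara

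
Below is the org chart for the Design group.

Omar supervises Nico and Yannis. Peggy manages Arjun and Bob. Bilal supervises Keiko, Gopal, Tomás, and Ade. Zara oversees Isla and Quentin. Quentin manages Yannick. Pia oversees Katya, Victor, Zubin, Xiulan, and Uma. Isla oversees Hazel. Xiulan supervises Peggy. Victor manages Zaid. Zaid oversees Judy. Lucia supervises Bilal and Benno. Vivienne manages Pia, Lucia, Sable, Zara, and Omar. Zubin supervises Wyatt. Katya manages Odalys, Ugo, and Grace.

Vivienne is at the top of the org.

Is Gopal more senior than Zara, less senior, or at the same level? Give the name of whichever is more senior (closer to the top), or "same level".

Gopal is 3 levels below Vivienne; Zara is 1. Zara is higher.

Zara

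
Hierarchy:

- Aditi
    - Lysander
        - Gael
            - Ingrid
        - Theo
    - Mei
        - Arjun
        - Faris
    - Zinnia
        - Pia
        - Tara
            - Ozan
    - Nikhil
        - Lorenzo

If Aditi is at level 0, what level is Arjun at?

2

Chain from Arjun up to Aditi: Arjun → Mei → Aditi. That is 2 steps up, so Arjun is 2 levels below Aditi.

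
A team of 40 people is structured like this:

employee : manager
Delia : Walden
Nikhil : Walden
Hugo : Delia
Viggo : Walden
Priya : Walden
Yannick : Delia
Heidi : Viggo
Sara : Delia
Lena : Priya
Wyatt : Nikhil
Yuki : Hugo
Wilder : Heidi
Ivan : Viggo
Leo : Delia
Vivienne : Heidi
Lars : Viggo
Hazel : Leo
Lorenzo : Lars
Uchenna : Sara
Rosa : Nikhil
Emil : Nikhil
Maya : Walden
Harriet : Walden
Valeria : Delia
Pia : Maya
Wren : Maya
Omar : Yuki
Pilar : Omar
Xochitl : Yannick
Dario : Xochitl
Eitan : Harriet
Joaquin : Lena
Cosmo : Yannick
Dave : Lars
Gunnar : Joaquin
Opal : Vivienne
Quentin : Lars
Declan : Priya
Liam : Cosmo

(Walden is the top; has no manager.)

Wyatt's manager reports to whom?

Wyatt reports to Nikhil, and Nikhil reports to Walden. So Wyatt's skip-level manager is Walden.

Walden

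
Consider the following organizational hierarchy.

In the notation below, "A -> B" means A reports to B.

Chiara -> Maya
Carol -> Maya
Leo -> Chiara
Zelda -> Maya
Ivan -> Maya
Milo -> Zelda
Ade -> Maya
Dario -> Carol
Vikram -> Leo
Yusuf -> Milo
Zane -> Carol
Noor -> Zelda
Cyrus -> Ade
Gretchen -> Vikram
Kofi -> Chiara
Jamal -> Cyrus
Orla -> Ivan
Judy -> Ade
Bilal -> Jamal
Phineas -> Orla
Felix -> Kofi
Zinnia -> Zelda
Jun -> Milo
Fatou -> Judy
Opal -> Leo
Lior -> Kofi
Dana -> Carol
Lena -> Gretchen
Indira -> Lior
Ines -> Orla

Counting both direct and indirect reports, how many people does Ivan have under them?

Ivan directly manages Orla. Under Orla: Ines, Phineas (2). That's 3 in total.

3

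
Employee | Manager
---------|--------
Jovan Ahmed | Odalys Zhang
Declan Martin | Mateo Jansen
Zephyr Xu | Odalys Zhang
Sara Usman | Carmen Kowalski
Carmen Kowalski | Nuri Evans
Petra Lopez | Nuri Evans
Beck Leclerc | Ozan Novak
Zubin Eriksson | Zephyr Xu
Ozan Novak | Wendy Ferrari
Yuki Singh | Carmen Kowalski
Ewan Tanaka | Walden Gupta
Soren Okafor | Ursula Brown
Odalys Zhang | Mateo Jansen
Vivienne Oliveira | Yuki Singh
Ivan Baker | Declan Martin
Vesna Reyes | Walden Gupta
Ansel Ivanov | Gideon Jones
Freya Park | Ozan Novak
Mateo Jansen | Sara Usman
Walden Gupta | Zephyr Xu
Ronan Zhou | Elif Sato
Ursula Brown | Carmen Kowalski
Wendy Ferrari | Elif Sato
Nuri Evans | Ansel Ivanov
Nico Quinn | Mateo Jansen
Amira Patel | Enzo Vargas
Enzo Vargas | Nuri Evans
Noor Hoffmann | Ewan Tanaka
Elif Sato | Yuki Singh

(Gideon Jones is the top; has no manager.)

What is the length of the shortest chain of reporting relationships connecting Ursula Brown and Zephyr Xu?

Ursula Brown is 1 level below Carmen Kowalski, and Zephyr Xu is 4 levels below Carmen Kowalski (their lowest common manager). The shortest path runs up from Ursula Brown to Carmen Kowalski and back down to Zephyr Xu: 1 + 4 = 5 links.

5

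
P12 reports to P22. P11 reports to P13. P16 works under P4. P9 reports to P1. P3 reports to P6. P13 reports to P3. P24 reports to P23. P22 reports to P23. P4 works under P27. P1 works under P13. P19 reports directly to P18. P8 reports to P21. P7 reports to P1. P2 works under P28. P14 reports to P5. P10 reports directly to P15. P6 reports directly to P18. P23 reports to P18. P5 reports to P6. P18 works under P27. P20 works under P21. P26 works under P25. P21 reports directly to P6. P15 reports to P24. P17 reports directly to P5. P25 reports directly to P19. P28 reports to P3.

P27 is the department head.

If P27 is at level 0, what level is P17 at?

Chain from P17 up to P27: P17 → P5 → P6 → P18 → P27. That is 4 steps up, so P17 is 4 levels below P27.

4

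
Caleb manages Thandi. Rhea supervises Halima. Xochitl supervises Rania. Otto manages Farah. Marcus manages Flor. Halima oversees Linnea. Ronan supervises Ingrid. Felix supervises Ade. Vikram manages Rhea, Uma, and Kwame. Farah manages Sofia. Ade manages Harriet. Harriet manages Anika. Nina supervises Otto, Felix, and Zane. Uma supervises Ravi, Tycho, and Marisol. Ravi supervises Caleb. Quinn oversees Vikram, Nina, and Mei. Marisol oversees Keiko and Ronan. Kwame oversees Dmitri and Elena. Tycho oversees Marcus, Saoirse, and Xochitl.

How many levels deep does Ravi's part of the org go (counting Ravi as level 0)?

The longest chain under Ravi runs Ravi → Caleb → Thandi, which is 2 levels below Ravi.

2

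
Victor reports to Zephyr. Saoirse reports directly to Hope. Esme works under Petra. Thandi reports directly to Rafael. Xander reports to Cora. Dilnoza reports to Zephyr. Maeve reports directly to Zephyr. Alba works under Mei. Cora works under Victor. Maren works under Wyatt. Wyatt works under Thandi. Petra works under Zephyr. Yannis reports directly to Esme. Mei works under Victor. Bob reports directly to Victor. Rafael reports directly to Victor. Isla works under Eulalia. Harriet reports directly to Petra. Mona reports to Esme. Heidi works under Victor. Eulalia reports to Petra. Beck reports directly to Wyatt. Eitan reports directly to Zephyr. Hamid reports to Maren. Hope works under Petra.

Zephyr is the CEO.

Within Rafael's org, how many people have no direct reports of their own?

2

The people in Rafael's organization with no one reporting to them are Beck, Hamid. That is 2.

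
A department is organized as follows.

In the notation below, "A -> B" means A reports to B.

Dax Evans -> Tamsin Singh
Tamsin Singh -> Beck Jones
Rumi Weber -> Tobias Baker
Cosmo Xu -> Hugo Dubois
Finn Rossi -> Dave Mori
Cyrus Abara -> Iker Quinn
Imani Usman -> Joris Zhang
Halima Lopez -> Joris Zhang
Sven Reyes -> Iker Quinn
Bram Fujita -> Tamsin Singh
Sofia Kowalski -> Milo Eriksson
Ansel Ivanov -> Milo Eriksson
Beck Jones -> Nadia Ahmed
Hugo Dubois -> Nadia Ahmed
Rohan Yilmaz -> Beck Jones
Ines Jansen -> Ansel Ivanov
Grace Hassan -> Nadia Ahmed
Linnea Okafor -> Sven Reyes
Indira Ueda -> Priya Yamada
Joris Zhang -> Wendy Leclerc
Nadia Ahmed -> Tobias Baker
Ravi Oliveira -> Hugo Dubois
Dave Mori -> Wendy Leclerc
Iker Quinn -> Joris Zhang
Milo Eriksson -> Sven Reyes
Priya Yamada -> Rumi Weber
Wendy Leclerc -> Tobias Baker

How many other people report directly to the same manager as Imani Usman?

2

Imani Usman reports to Joris Zhang. Joris Zhang's other direct reports are Iker Quinn, Halima Lopez — 2 peers.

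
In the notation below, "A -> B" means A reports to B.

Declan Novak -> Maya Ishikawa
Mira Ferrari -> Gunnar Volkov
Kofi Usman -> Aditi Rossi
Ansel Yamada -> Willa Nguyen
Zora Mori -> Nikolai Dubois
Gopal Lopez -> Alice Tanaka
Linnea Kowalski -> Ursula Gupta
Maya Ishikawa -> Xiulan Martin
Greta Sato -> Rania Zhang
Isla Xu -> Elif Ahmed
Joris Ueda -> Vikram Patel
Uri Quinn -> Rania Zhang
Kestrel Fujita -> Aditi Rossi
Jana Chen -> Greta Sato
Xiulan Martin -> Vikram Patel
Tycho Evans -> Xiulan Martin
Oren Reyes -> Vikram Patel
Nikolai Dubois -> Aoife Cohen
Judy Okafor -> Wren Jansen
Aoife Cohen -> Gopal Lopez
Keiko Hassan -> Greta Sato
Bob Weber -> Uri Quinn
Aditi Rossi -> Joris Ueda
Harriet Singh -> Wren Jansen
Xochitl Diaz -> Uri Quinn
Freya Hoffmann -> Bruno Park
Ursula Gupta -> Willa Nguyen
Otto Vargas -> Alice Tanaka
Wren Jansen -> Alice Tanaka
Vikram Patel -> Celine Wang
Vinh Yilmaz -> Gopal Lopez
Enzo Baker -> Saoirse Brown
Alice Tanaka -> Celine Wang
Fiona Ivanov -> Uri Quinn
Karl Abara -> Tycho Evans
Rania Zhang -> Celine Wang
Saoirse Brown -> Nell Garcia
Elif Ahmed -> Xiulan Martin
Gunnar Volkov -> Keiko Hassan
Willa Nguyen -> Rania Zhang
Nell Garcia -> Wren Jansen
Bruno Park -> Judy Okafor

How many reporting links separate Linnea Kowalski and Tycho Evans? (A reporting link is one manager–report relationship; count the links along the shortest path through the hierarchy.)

7

Linnea Kowalski is 4 levels below Celine Wang, and Tycho Evans is 3 levels below Celine Wang (their lowest common manager). The shortest path runs up from Linnea Kowalski to Celine Wang and back down to Tycho Evans: 4 + 3 = 7 links.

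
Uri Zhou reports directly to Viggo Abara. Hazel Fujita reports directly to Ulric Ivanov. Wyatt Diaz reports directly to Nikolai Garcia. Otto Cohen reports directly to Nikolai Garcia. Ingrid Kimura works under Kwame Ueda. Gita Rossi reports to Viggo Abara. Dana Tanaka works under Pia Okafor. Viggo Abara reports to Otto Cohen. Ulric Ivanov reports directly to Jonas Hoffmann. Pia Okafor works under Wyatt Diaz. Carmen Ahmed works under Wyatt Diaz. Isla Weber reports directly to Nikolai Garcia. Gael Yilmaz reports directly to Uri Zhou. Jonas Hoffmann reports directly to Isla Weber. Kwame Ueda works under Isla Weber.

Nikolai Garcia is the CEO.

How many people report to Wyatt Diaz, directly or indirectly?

3

Wyatt Diaz directly manages Pia Okafor, Carmen Ahmed. Under Pia Okafor: Dana Tanaka (1). Carmen Ahmed has no reports. So Wyatt Diaz's organization is 2 direct reports plus everyone under them: 2 + 1 = 3.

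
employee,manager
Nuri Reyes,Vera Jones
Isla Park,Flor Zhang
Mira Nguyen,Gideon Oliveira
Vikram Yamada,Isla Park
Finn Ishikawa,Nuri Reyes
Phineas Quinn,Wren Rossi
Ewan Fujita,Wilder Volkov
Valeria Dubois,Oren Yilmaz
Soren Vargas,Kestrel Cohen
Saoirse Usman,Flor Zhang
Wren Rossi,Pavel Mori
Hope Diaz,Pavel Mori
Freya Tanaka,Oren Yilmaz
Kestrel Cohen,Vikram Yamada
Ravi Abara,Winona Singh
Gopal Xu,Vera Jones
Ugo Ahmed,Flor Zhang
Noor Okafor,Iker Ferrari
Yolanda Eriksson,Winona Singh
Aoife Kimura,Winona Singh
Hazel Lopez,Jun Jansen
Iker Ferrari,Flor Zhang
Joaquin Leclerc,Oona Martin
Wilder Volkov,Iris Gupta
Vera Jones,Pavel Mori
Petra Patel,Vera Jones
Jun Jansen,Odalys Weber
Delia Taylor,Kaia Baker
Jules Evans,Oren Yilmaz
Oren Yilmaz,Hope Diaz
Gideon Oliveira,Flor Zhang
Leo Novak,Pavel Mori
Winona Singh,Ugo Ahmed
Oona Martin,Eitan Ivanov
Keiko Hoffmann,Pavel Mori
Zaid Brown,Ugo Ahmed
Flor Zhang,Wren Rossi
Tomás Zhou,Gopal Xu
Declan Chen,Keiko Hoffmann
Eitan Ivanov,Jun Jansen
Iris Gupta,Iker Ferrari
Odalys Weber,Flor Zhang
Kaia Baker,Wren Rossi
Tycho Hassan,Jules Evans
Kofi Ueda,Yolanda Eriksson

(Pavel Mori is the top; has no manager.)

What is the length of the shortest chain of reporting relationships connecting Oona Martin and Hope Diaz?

Oona Martin is 6 levels below Pavel Mori, and Hope Diaz is 1 level below Pavel Mori (their lowest common manager). The shortest path runs up from Oona Martin to Pavel Mori and back down to Hope Diaz: 6 + 1 = 7 links.

7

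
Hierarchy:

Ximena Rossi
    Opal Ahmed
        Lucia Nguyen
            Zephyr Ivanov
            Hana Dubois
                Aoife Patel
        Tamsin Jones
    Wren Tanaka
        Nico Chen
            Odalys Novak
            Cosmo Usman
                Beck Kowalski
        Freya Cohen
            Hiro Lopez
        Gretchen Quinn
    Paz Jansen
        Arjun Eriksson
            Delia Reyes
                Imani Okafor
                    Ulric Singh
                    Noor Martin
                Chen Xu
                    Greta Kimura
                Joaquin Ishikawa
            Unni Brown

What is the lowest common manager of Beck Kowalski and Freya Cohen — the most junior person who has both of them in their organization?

Wren Tanaka

Beck Kowalski's chain of managers is Cosmo Usman, Nico Chen, Wren Tanaka, Ximena Rossi. Freya Cohen's chain of managers is Wren Tanaka, Ximena Rossi. The first manager that appears in both chains is Wren Tanaka.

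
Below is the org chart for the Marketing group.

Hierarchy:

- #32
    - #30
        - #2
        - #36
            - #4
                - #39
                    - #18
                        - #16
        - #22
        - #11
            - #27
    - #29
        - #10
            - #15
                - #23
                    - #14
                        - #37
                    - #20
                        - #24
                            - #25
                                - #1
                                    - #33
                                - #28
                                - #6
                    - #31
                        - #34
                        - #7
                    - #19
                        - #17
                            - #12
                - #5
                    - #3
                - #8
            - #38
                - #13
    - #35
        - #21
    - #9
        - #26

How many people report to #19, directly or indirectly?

#19 directly manages #17. Under #17: #12 (1). That's 2 in total.

2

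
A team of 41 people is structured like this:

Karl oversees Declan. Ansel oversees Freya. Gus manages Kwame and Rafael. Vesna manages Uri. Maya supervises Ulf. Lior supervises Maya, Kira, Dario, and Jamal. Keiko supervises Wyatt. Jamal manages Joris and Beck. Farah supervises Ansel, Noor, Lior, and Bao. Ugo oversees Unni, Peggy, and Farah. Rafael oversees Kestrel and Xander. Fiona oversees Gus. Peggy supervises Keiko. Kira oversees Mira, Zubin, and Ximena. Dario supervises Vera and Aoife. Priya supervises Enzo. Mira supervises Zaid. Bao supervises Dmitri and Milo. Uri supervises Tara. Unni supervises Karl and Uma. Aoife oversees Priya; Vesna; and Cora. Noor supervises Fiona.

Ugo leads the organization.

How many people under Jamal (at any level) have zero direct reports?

2

The people in Jamal's organization with no one reporting to them are Beck, Joris. That is 2.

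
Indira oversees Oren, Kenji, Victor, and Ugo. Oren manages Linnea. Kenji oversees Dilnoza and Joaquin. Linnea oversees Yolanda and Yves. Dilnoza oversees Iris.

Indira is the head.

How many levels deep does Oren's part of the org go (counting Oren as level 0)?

2

The longest chain under Oren runs Oren → Linnea → Yves, which is 2 levels below Oren.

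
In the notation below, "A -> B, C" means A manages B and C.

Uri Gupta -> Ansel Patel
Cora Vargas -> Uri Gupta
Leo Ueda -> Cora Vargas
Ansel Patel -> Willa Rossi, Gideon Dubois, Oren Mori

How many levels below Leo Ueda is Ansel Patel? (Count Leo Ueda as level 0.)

Chain from Ansel Patel up to Leo Ueda: Ansel Patel → Uri Gupta → Cora Vargas → Leo Ueda. That is 3 steps up, so Ansel Patel is 3 levels below Leo Ueda.

3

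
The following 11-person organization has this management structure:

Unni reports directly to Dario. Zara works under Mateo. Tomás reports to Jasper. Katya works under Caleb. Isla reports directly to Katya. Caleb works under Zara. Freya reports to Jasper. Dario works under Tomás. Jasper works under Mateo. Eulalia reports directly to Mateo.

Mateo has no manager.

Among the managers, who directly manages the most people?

Mateo

Direct-report counts: Mateo has 3; Jasper has 2; Tomás has 1; Dario has 1; Zara has 1; Caleb has 1; Katya has 1. The largest is 3, held by Mateo.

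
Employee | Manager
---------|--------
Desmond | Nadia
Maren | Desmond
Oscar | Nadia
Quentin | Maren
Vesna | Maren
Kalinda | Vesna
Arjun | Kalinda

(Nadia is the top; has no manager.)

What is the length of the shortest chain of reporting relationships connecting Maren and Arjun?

Arjun is in Maren's organization: the chain from Arjun up to Maren is Arjun → Kalinda → Vesna → Maren, which is 3 links.

3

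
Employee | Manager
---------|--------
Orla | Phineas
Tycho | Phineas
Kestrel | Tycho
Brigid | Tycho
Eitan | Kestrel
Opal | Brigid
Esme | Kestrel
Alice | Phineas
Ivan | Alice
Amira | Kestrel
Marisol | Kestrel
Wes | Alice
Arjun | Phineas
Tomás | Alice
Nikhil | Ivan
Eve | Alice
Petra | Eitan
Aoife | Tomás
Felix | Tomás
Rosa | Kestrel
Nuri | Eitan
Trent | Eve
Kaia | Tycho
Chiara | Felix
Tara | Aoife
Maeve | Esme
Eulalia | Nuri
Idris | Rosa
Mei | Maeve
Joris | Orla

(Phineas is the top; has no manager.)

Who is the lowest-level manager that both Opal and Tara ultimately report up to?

Opal's chain of managers is Brigid, Tycho, Phineas. Tara's chain of managers is Aoife, Tomás, Alice, Phineas. The first manager that appears in both chains is Phineas.

Phineas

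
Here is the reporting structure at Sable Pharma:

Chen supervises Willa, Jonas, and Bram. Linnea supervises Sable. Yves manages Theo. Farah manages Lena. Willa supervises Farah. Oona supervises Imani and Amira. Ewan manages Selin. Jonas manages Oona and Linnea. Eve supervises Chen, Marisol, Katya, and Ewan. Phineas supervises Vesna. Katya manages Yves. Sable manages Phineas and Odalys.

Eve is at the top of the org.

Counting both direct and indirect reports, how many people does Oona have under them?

2

Oona directly manages Amira, Imani. Amira has no reports. Imani has no reports. So Oona's organization is 2 direct reports plus everyone under them: 1 + 1 = 2.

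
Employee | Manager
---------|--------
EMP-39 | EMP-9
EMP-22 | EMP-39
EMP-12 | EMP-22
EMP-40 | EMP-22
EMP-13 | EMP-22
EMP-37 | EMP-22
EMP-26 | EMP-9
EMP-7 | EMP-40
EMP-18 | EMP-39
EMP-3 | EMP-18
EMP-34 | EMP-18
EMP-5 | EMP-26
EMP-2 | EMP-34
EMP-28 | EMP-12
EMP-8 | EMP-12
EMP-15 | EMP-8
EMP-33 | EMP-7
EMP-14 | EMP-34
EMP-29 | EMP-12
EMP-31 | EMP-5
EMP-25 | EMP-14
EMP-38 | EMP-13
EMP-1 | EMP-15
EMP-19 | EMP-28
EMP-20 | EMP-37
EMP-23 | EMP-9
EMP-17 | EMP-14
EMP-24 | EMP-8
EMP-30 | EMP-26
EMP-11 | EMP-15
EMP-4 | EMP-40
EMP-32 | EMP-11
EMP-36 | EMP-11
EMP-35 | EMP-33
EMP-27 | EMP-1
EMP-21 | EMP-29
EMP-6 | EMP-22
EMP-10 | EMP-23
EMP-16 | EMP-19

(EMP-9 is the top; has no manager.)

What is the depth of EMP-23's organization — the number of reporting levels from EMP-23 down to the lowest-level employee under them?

1

The longest chain under EMP-23 runs EMP-23 → EMP-10, which is 1 level below EMP-23.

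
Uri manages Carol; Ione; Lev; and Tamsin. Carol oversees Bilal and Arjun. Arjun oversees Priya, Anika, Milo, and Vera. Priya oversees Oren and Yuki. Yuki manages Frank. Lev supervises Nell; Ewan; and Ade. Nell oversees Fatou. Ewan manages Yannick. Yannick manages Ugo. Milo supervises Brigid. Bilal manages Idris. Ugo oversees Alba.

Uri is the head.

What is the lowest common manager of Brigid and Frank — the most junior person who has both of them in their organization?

Arjun

Brigid's chain of managers is Milo, Arjun, Carol, Uri. Frank's chain of managers is Yuki, Priya, Arjun, Carol, Uri. The first manager that appears in both chains is Arjun.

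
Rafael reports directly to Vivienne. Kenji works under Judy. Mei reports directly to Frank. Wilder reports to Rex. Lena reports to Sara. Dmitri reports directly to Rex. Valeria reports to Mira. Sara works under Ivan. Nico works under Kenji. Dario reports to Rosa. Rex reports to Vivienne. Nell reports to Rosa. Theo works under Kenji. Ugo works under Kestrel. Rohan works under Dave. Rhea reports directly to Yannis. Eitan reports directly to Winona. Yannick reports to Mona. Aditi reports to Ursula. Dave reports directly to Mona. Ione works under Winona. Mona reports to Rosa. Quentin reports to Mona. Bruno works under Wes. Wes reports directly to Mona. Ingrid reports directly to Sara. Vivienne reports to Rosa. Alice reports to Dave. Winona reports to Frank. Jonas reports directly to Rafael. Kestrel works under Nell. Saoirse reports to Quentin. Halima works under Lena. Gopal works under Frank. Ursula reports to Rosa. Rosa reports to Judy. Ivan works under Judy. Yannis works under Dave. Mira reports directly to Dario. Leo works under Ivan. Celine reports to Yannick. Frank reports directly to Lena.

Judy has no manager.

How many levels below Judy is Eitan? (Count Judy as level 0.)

Chain from Eitan up to Judy: Eitan → Winona → Frank → Lena → Sara → Ivan → Judy. That is 6 steps up, so Eitan is 6 levels below Judy.

6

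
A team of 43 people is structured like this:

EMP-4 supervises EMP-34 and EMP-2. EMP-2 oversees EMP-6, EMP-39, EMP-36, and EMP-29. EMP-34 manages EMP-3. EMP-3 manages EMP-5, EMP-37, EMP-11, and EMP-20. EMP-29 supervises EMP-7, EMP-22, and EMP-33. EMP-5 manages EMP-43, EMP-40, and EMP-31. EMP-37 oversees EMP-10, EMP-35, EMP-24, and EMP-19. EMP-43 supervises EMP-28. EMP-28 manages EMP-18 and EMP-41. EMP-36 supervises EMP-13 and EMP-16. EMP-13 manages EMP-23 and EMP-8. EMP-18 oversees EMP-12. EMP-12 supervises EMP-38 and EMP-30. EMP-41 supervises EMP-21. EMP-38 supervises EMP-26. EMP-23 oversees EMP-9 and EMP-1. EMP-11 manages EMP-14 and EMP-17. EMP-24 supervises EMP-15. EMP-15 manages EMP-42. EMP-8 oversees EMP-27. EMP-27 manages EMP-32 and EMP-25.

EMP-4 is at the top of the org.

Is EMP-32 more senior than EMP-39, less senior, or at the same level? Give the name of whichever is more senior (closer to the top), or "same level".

EMP-32 is 6 levels below EMP-4; EMP-39 is 2. EMP-39 is higher.

EMP-39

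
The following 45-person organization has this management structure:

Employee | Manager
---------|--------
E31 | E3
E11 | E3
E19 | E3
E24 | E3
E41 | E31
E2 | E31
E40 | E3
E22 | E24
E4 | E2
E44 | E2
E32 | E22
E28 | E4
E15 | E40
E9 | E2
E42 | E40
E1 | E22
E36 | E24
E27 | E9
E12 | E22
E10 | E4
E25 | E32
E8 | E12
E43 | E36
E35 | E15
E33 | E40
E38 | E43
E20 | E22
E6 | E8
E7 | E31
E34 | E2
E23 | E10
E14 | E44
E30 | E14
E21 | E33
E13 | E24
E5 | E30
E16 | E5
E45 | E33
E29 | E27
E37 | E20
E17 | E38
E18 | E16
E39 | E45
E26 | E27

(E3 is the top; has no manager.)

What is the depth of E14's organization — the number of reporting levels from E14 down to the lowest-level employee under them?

The longest chain under E14 runs E14 → E30 → E5 → E16 → E18, which is 4 levels below E14.

4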